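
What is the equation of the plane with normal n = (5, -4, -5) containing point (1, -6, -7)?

The plane through P with normal n = (a, b, c) satisfies n·(r - P) = 0,
i.e. ax + by + cz = a·x₀ + b·y₀ + c·z₀.
d = 5·1 + (-4)·(-6) + (-5)·(-7)
  = 5 + 24 + 35
  = 64
Equation: 5x - 4y - 5z = 64

5x - 4y - 5z = 64


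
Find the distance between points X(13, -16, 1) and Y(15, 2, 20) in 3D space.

d = √[(x₂-x₁)² + (y₂-y₁)² + (z₂-z₁)²]
  = √[2² + 18² + 19²]
  = √[4 + 324 + 361]
  = √689
  ≈ 26.25

26.25


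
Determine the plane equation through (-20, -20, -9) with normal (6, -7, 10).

The plane through P with normal n = (a, b, c) satisfies n·(r - P) = 0,
i.e. ax + by + cz = a·x₀ + b·y₀ + c·z₀.
d = 6·(-20) + (-7)·(-20) + 10·(-9)
  = -120 + 140 - 90
  = -70
Equation: 6x - 7y + 10z = -70

6x - 7y + 10z = -70


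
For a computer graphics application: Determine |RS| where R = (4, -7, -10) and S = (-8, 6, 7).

d = √[(x₂-x₁)² + (y₂-y₁)² + (z₂-z₁)²]
  = √[(-12)² + 13² + 17²]
  = √[144 + 169 + 289]
  = √602
  ≈ 24.54

24.54


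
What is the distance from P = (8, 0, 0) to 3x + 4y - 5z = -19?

distance = |a·x₀ + b·y₀ + c·z₀ - d| / √(a² + b² + c²)
  = |3·8 + 4·0 + (-5)·0 - (-19)| / √(3² + 4² + (-5)²)
  = |24 + 0 + 0 + 19| / √(9 + 16 + 25)
  = |43| / √50
  = 43 / 7.071
  ≈ 6.081

6.081


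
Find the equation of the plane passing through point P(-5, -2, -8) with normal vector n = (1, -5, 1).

The plane through P with normal n = (a, b, c) satisfies n·(r - P) = 0,
i.e. ax + by + cz = a·x₀ + b·y₀ + c·z₀.
d = 1·(-5) + (-5)·(-2) + 1·(-8)
  = -5 + 10 - 8
  = -3
Equation: x - 5y + z = -3

x - 5y + z = -3


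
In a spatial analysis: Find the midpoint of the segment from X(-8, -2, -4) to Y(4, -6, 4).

M = ((x₁+x₂)/2, (y₁+y₂)/2, (z₁+z₂)/2)
  = ((-8 + 4)/2, (-2 - 6)/2, (-4 + 4)/2)
  = (-4/2, -8/2, 0/2)
  = (-2, -4, 0)

(-2, -4, 0)


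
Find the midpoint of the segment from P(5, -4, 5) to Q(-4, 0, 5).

M = ((x₁+x₂)/2, (y₁+y₂)/2, (z₁+z₂)/2)
  = ((5 - 4)/2, (-4 + 0)/2, (5 + 5)/2)
  = (1/2, -4/2, 10/2)
  = (0.5, -2, 5)

(0.5, -2, 5)


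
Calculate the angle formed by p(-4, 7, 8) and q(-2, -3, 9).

p·q = (-4)·(-2) + 7·(-3) + 8·9 = 8 - 21 + 72 = 59
|p| = √((-4)² + 7² + 8²) = √129 ≈ 11.36
|q| = √((-2)² + (-3)² + 9²) = √94 ≈ 9.695
cos θ = (p·q)/(|p||q|) = 59/(11.36·9.695) ≈ 0.5358
θ = arccos(0.5358) ≈ 57.6°

57.6°


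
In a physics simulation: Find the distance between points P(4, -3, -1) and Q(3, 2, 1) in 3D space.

d = √[(x₂-x₁)² + (y₂-y₁)² + (z₂-z₁)²]
  = √[(-1)² + 5² + 2²]
  = √[1 + 25 + 4]
  = √30
  ≈ 5.477

5.477


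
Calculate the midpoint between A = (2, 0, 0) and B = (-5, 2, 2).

M = ((x₁+x₂)/2, (y₁+y₂)/2, (z₁+z₂)/2)
  = ((2 - 5)/2, (0 + 2)/2, (0 + 2)/2)
  = (-3/2, 2/2, 2/2)
  = (-1.5, 1, 1)

(-1.5, 1, 1)


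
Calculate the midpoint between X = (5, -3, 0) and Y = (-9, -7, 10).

M = ((x₁+x₂)/2, (y₁+y₂)/2, (z₁+z₂)/2)
  = ((5 - 9)/2, (-3 - 7)/2, (0 + 10)/2)
  = (-4/2, -10/2, 10/2)
  = (-2, -5, 5)

(-2, -5, 5)


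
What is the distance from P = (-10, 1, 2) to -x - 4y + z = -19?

distance = |a·x₀ + b·y₀ + c·z₀ - d| / √(a² + b² + c²)
  = |(-1)·(-10) + (-4)·1 + 1·2 - (-19)| / √((-1)² + (-4)² + 1²)
  = |10 - 4 + 2 + 19| / √(1 + 16 + 1)
  = |27| / √18
  = 27 / 4.243
  ≈ 6.364

6.364


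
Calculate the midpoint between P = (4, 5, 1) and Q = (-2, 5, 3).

M = ((x₁+x₂)/2, (y₁+y₂)/2, (z₁+z₂)/2)
  = ((4 - 2)/2, (5 + 5)/2, (1 + 3)/2)
  = (2/2, 10/2, 4/2)
  = (1, 5, 2)

(1, 5, 2)


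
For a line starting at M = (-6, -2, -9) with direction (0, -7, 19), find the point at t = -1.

P(t) = M + t·d
  = (-6 + 0·(-1), -2 + (-7)·(-1), -9 + 19·(-1))
  = (-6 + 0, -2 + 7, -9 - 19)
  = (-6, 5, -28)

(-6, 5, -28)


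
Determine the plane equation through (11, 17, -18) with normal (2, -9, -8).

The plane through P with normal n = (a, b, c) satisfies n·(r - P) = 0,
i.e. ax + by + cz = a·x₀ + b·y₀ + c·z₀.
d = 2·11 + (-9)·17 + (-8)·(-18)
  = 22 - 153 + 144
  = 13
Equation: 2x - 9y - 8z = 13

2x - 9y - 8z = 13


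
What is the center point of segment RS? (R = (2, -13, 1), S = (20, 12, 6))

M = ((x₁+x₂)/2, (y₁+y₂)/2, (z₁+z₂)/2)
  = ((2 + 20)/2, (-13 + 12)/2, (1 + 6)/2)
  = (22/2, -1/2, 7/2)
  = (11, -0.5, 3.5)

(11, -0.5, 3.5)


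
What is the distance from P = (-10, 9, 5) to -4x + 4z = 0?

distance = |a·x₀ + b·y₀ + c·z₀ - d| / √(a² + b² + c²)
  = |(-4)·(-10) + 0·9 + 4·5 - 0| / √((-4)² + 0² + 4²)
  = |40 + 0 + 20 + 0| / √(16 + 0 + 16)
  = |60| / √32
  = 60 / 5.657
  ≈ 10.61

10.61


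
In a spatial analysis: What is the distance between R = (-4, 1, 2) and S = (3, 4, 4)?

d = √[(x₂-x₁)² + (y₂-y₁)² + (z₂-z₁)²]
  = √[7² + 3² + 2²]
  = √[49 + 9 + 4]
  = √62
  ≈ 7.874

7.874


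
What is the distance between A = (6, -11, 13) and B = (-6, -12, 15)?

d = √[(x₂-x₁)² + (y₂-y₁)² + (z₂-z₁)²]
  = √[(-12)² + (-1)² + 2²]
  = √[144 + 1 + 4]
  = √149
  ≈ 12.21

12.21


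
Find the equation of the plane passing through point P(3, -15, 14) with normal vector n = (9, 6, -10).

The plane through P with normal n = (a, b, c) satisfies n·(r - P) = 0,
i.e. ax + by + cz = a·x₀ + b·y₀ + c·z₀.
d = 9·3 + 6·(-15) + (-10)·14
  = 27 - 90 - 140
  = -203
Equation: 9x + 6y - 10z = -203

9x + 6y - 10z = -203


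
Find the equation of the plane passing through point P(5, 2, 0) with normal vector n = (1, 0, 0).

The plane through P with normal n = (a, b, c) satisfies n·(r - P) = 0,
i.e. ax + by + cz = a·x₀ + b·y₀ + c·z₀.
d = 1·5 + 0·2 + 0·0
  = 5 + 0 + 0
  = 5
Equation: x = 5

x = 5


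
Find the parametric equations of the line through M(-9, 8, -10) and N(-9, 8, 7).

Direction vector d = N - M = (-9 + 9, 8 - 8, 7 + 10) = (0, 0, 17)
Parametric form r = M + t·d:
x = -9, y = 8, z = -10 + 17t

x = -9, y = 8, z = -10 + 17t


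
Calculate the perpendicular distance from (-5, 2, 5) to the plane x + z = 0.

distance = |a·x₀ + b·y₀ + c·z₀ - d| / √(a² + b² + c²)
  = |1·(-5) + 0·2 + 1·5 - 0| / √(1² + 0² + 1²)
  = |-5 + 0 + 5 + 0| / √(1 + 0 + 1)
  = |0| / √2
  = 0 / 1.414
  ≈ 0

0


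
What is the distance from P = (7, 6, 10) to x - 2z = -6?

distance = |a·x₀ + b·y₀ + c·z₀ - d| / √(a² + b² + c²)
  = |1·7 + 0·6 + (-2)·10 - (-6)| / √(1² + 0² + (-2)²)
  = |7 + 0 - 20 + 6| / √(1 + 0 + 4)
  = |-7| / √5
  = 7 / 2.236
  ≈ 3.13

3.13


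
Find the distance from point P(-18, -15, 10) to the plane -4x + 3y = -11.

distance = |a·x₀ + b·y₀ + c·z₀ - d| / √(a² + b² + c²)
  = |(-4)·(-18) + 3·(-15) + 0·10 - (-11)| / √((-4)² + 3² + 0²)
  = |72 - 45 + 0 + 11| / √(16 + 9 + 0)
  = |38| / √25
  = 38 / 5
  ≈ 7.6

7.6


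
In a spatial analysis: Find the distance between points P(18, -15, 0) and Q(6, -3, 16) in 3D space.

d = √[(x₂-x₁)² + (y₂-y₁)² + (z₂-z₁)²]
  = √[(-12)² + 12² + 16²]
  = √[144 + 144 + 256]
  = √544
  ≈ 23.32

23.32


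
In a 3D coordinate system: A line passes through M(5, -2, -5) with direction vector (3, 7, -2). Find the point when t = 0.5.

P(t) = M + t·d
  = (5 + 3·0.5, -2 + 7·0.5, -5 + (-2)·0.5)
  = (5 + 1.5, -2 + 3.5, -5 - 1)
  = (6.5, 1.5, -6)

(6.5, 1.5, -6)


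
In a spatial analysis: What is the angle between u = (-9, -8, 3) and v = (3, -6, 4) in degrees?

u·v = (-9)·3 + (-8)·(-6) + 3·4 = -27 + 48 + 12 = 33
|u| = √((-9)² + (-8)² + 3²) = √154 ≈ 12.41
|v| = √(3² + (-6)² + 4²) = √61 ≈ 7.81
cos θ = (u·v)/(|u||v|) = 33/(12.41·7.81) ≈ 0.3405
θ = arccos(0.3405) ≈ 70.09°

70.09°


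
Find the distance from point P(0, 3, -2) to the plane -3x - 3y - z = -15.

distance = |a·x₀ + b·y₀ + c·z₀ - d| / √(a² + b² + c²)
  = |(-3)·0 + (-3)·3 + (-1)·(-2) - (-15)| / √((-3)² + (-3)² + (-1)²)
  = |0 - 9 + 2 + 15| / √(9 + 9 + 1)
  = |8| / √19
  = 8 / 4.359
  ≈ 1.835

1.835


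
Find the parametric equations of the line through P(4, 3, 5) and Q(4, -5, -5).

Direction vector d = Q - P = (4 - 4, -5 - 3, -5 - 5) = (0, -8, -10)
Parametric form r = P + t·d:
x = 4, y = 3 - 8t, z = 5 - 10t

x = 4, y = 3 - 8t, z = 5 - 10t


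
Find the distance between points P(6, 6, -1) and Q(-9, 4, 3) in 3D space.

d = √[(x₂-x₁)² + (y₂-y₁)² + (z₂-z₁)²]
  = √[(-15)² + (-2)² + 4²]
  = √[225 + 4 + 16]
  = √245
  ≈ 15.65

15.65


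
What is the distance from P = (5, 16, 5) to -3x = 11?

distance = |a·x₀ + b·y₀ + c·z₀ - d| / √(a² + b² + c²)
  = |(-3)·5 + 0·16 + 0·5 - 11| / √((-3)² + 0² + 0²)
  = |-15 + 0 + 0 - 11| / √(9 + 0 + 0)
  = |-26| / √9
  = 26 / 3
  ≈ 8.667

8.667


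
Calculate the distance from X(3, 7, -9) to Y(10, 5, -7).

d = √[(x₂-x₁)² + (y₂-y₁)² + (z₂-z₁)²]
  = √[7² + (-2)² + 2²]
  = √[49 + 4 + 4]
  = √57
  ≈ 7.55

7.55


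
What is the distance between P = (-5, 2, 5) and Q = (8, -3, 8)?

d = √[(x₂-x₁)² + (y₂-y₁)² + (z₂-z₁)²]
  = √[13² + (-5)² + 3²]
  = √[169 + 25 + 9]
  = √203
  ≈ 14.25

14.25


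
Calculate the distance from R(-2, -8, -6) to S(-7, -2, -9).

d = √[(x₂-x₁)² + (y₂-y₁)² + (z₂-z₁)²]
  = √[(-5)² + 6² + (-3)²]
  = √[25 + 36 + 9]
  = √70
  ≈ 8.367

8.367


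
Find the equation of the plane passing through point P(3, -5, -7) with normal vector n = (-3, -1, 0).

The plane through P with normal n = (a, b, c) satisfies n·(r - P) = 0,
i.e. ax + by + cz = a·x₀ + b·y₀ + c·z₀.
d = (-3)·3 + (-1)·(-5) + 0·(-7)
  = -9 + 5 + 0
  = -4
Equation: -3x - y = -4

-3x - y = -4


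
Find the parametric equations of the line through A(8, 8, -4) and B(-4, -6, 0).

Direction vector d = B - A = (-4 - 8, -6 - 8, 0 + 4) = (-12, -14, 4)
Parametric form r = A + t·d:
x = 8 - 12t, y = 8 - 14t, z = -4 + 4t

x = 8 - 12t, y = 8 - 14t, z = -4 + 4t


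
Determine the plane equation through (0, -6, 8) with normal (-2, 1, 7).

The plane through P with normal n = (a, b, c) satisfies n·(r - P) = 0,
i.e. ax + by + cz = a·x₀ + b·y₀ + c·z₀.
d = (-2)·0 + 1·(-6) + 7·8
  = 0 - 6 + 56
  = 50
Equation: -2x + y + 7z = 50

-2x + y + 7z = 50


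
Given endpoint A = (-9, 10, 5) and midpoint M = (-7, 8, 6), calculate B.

B = 2M - A
  = (2·(-7) - (-9), 2·8 - 10, 2·6 - 5)
  = (-14 + 9, 16 - 10, 12 - 5)
  = (-5, 6, 7)

(-5, 6, 7)


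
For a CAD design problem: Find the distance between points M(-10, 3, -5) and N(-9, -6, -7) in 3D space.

d = √[(x₂-x₁)² + (y₂-y₁)² + (z₂-z₁)²]
  = √[1² + (-9)² + (-2)²]
  = √[1 + 81 + 4]
  = √86
  ≈ 9.274

9.274


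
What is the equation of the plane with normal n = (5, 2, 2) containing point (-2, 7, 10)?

The plane through P with normal n = (a, b, c) satisfies n·(r - P) = 0,
i.e. ax + by + cz = a·x₀ + b·y₀ + c·z₀.
d = 5·(-2) + 2·7 + 2·10
  = -10 + 14 + 20
  = 24
Equation: 5x + 2y + 2z = 24

5x + 2y + 2z = 24


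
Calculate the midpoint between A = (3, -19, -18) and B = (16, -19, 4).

M = ((x₁+x₂)/2, (y₁+y₂)/2, (z₁+z₂)/2)
  = ((3 + 16)/2, (-19 - 19)/2, (-18 + 4)/2)
  = (19/2, -38/2, -14/2)
  = (9.5, -19, -7)

(9.5, -19, -7)


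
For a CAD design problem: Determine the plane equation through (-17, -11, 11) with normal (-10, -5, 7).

The plane through P with normal n = (a, b, c) satisfies n·(r - P) = 0,
i.e. ax + by + cz = a·x₀ + b·y₀ + c·z₀.
d = (-10)·(-17) + (-5)·(-11) + 7·11
  = 170 + 55 + 77
  = 302
Equation: -10x - 5y + 7z = 302

-10x - 5y + 7z = 302


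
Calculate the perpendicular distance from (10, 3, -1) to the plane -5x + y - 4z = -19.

distance = |a·x₀ + b·y₀ + c·z₀ - d| / √(a² + b² + c²)
  = |(-5)·10 + 1·3 + (-4)·(-1) - (-19)| / √((-5)² + 1² + (-4)²)
  = |-50 + 3 + 4 + 19| / √(25 + 1 + 16)
  = |-24| / √42
  = 24 / 6.481
  ≈ 3.703

3.703


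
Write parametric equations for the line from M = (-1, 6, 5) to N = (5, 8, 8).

Direction vector d = N - M = (5 + 1, 8 - 6, 8 - 5) = (6, 2, 3)
Parametric form r = M + t·d:
x = -1 + 6t, y = 6 + 2t, z = 5 + 3t

x = -1 + 6t, y = 6 + 2t, z = 5 + 3t


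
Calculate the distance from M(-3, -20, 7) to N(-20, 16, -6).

d = √[(x₂-x₁)² + (y₂-y₁)² + (z₂-z₁)²]
  = √[(-17)² + 36² + (-13)²]
  = √[289 + 1296 + 169]
  = √1754
  ≈ 41.88

41.88


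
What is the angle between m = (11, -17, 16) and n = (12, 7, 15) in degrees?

m·n = 11·12 + (-17)·7 + 16·15 = 132 - 119 + 240 = 253
|m| = √(11² + (-17)² + 16²) = √666 ≈ 25.81
|n| = √(12² + 7² + 15²) = √418 ≈ 20.45
cos θ = (m·n)/(|m||n|) = 253/(25.81·20.45) ≈ 0.4795
θ = arccos(0.4795) ≈ 61.35°

61.35°


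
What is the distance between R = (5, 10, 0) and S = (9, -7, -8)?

d = √[(x₂-x₁)² + (y₂-y₁)² + (z₂-z₁)²]
  = √[4² + (-17)² + (-8)²]
  = √[16 + 289 + 64]
  = √369
  ≈ 19.21

19.21


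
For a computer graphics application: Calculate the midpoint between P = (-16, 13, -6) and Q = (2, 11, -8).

M = ((x₁+x₂)/2, (y₁+y₂)/2, (z₁+z₂)/2)
  = ((-16 + 2)/2, (13 + 11)/2, (-6 - 8)/2)
  = (-14/2, 24/2, -14/2)
  = (-7, 12, -7)

(-7, 12, -7)


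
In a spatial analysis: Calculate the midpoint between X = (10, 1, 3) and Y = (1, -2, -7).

M = ((x₁+x₂)/2, (y₁+y₂)/2, (z₁+z₂)/2)
  = ((10 + 1)/2, (1 - 2)/2, (3 - 7)/2)
  = (11/2, -1/2, -4/2)
  = (5.5, -0.5, -2)

(5.5, -0.5, -2)


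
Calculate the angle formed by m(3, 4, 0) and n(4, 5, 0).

m·n = 3·4 + 4·5 + 0·0 = 12 + 20 + 0 = 32
|m| = √(3² + 4² + 0²) = √25 ≈ 5
|n| = √(4² + 5² + 0²) = √41 ≈ 6.403
cos θ = (m·n)/(|m||n|) = 32/(5·6.403) ≈ 0.9995
θ = arccos(0.9995) ≈ 1.79°

1.79°


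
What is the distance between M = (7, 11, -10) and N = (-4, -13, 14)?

d = √[(x₂-x₁)² + (y₂-y₁)² + (z₂-z₁)²]
  = √[(-11)² + (-24)² + 24²]
  = √[121 + 576 + 576]
  = √1273
  ≈ 35.68

35.68


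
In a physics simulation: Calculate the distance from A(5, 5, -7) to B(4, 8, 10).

d = √[(x₂-x₁)² + (y₂-y₁)² + (z₂-z₁)²]
  = √[(-1)² + 3² + 17²]
  = √[1 + 9 + 289]
  = √299
  ≈ 17.29

17.29


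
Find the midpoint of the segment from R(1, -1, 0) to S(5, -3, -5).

M = ((x₁+x₂)/2, (y₁+y₂)/2, (z₁+z₂)/2)
  = ((1 + 5)/2, (-1 - 3)/2, (0 - 5)/2)
  = (6/2, -4/2, -5/2)
  = (3, -2, -2.5)

(3, -2, -2.5)


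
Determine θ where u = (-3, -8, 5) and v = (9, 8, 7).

u·v = (-3)·9 + (-8)·8 + 5·7 = -27 - 64 + 35 = -56
|u| = √((-3)² + (-8)² + 5²) = √98 ≈ 9.899
|v| = √(9² + 8² + 7²) = √194 ≈ 13.93
cos θ = (u·v)/(|u||v|) = -56/(9.899·13.93) ≈ -0.4061
θ = arccos(-0.4061) ≈ 114°

114°


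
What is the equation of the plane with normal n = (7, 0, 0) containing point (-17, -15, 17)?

The plane through P with normal n = (a, b, c) satisfies n·(r - P) = 0,
i.e. ax + by + cz = a·x₀ + b·y₀ + c·z₀.
d = 7·(-17) + 0·(-15) + 0·17
  = -119 + 0 + 0
  = -119
Equation: 7x = -119

7x = -119


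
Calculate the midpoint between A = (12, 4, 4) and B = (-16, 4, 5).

M = ((x₁+x₂)/2, (y₁+y₂)/2, (z₁+z₂)/2)
  = ((12 - 16)/2, (4 + 4)/2, (4 + 5)/2)
  = (-4/2, 8/2, 9/2)
  = (-2, 4, 4.5)

(-2, 4, 4.5)


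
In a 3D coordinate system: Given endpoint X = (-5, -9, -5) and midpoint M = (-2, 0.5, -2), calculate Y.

Y = 2M - X
  = (2·(-2) - (-5), 2·0.5 - (-9), 2·(-2) - (-5))
  = (-4 + 5, 1 + 9, -4 + 5)
  = (1, 10, 1)

(1, 10, 1)


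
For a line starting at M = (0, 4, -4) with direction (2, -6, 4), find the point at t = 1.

P(t) = M + t·d
  = (0 + 2·1, 4 + (-6)·1, -4 + 4·1)
  = (0 + 2, 4 - 6, -4 + 4)
  = (2, -2, 0)

(2, -2, 0)


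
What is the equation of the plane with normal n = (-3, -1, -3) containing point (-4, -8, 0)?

The plane through P with normal n = (a, b, c) satisfies n·(r - P) = 0,
i.e. ax + by + cz = a·x₀ + b·y₀ + c·z₀.
d = (-3)·(-4) + (-1)·(-8) + (-3)·0
  = 12 + 8 + 0
  = 20
Equation: -3x - y - 3z = 20

-3x - y - 3z = 20


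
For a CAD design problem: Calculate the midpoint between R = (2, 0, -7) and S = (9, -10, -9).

M = ((x₁+x₂)/2, (y₁+y₂)/2, (z₁+z₂)/2)
  = ((2 + 9)/2, (0 - 10)/2, (-7 - 9)/2)
  = (11/2, -10/2, -16/2)
  = (5.5, -5, -8)

(5.5, -5, -8)


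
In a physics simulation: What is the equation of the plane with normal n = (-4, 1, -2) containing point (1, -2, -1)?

The plane through P with normal n = (a, b, c) satisfies n·(r - P) = 0,
i.e. ax + by + cz = a·x₀ + b·y₀ + c·z₀.
d = (-4)·1 + 1·(-2) + (-2)·(-1)
  = -4 - 2 + 2
  = -4
Equation: -4x + y - 2z = -4

-4x + y - 2z = -4


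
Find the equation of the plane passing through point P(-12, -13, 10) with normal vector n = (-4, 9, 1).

The plane through P with normal n = (a, b, c) satisfies n·(r - P) = 0,
i.e. ax + by + cz = a·x₀ + b·y₀ + c·z₀.
d = (-4)·(-12) + 9·(-13) + 1·10
  = 48 - 117 + 10
  = -59
Equation: -4x + 9y + z = -59

-4x + 9y + z = -59


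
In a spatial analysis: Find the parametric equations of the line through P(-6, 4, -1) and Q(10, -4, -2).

Direction vector d = Q - P = (10 + 6, -4 - 4, -2 + 1) = (16, -8, -1)
Parametric form r = P + t·d:
x = -6 + 16t, y = 4 - 8t, z = -1 - t

x = -6 + 16t, y = 4 - 8t, z = -1 - t


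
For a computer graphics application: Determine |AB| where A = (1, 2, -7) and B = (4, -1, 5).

d = √[(x₂-x₁)² + (y₂-y₁)² + (z₂-z₁)²]
  = √[3² + (-3)² + 12²]
  = √[9 + 9 + 144]
  = √162
  ≈ 12.73

12.73


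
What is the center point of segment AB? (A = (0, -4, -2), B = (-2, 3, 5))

M = ((x₁+x₂)/2, (y₁+y₂)/2, (z₁+z₂)/2)
  = ((0 - 2)/2, (-4 + 3)/2, (-2 + 5)/2)
  = (-2/2, -1/2, 3/2)
  = (-1, -0.5, 1.5)

(-1, -0.5, 1.5)


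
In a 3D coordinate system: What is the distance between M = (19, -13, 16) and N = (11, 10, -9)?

d = √[(x₂-x₁)² + (y₂-y₁)² + (z₂-z₁)²]
  = √[(-8)² + 23² + (-25)²]
  = √[64 + 529 + 625]
  = √1218
  ≈ 34.9

34.9


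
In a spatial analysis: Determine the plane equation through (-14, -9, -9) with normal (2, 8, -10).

The plane through P with normal n = (a, b, c) satisfies n·(r - P) = 0,
i.e. ax + by + cz = a·x₀ + b·y₀ + c·z₀.
d = 2·(-14) + 8·(-9) + (-10)·(-9)
  = -28 - 72 + 90
  = -10
Equation: 2x + 8y - 10z = -10

2x + 8y - 10z = -10


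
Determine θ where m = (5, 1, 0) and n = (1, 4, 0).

m·n = 5·1 + 1·4 + 0·0 = 5 + 4 + 0 = 9
|m| = √(5² + 1² + 0²) = √26 ≈ 5.099
|n| = √(1² + 4² + 0²) = √17 ≈ 4.123
cos θ = (m·n)/(|m||n|) = 9/(5.099·4.123) ≈ 0.4281
θ = arccos(0.4281) ≈ 64.65°

64.65°


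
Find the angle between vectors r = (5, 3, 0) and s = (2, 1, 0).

r·s = 5·2 + 3·1 + 0·0 = 10 + 3 + 0 = 13
|r| = √(5² + 3² + 0²) = √34 ≈ 5.831
|s| = √(2² + 1² + 0²) = √5 ≈ 2.236
cos θ = (r·s)/(|r||s|) = 13/(5.831·2.236) ≈ 0.9971
θ = arccos(0.9971) ≈ 4.399°

4.399°


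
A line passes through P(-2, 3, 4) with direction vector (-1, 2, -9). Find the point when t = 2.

P(t) = P + t·d
  = (-2 + (-1)·2, 3 + 2·2, 4 + (-9)·2)
  = (-2 - 2, 3 + 4, 4 - 18)
  = (-4, 7, -14)

(-4, 7, -14)


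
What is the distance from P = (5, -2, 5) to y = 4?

distance = |a·x₀ + b·y₀ + c·z₀ - d| / √(a² + b² + c²)
  = |0·5 + 1·(-2) + 0·5 - 4| / √(0² + 1² + 0²)
  = |0 - 2 + 0 - 4| / √(0 + 1 + 0)
  = |-6| / √1
  = 6 / 1
  ≈ 6

6


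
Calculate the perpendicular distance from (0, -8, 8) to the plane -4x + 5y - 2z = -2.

distance = |a·x₀ + b·y₀ + c·z₀ - d| / √(a² + b² + c²)
  = |(-4)·0 + 5·(-8) + (-2)·8 - (-2)| / √((-4)² + 5² + (-2)²)
  = |0 - 40 - 16 + 2| / √(16 + 25 + 4)
  = |-54| / √45
  = 54 / 6.708
  ≈ 8.05

8.05


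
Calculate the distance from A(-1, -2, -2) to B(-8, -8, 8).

d = √[(x₂-x₁)² + (y₂-y₁)² + (z₂-z₁)²]
  = √[(-7)² + (-6)² + 10²]
  = √[49 + 36 + 100]
  = √185
  ≈ 13.6

13.6


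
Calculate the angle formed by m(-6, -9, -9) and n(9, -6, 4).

m·n = (-6)·9 + (-9)·(-6) + (-9)·4 = -54 + 54 - 36 = -36
|m| = √((-6)² + (-9)² + (-9)²) = √198 ≈ 14.07
|n| = √(9² + (-6)² + 4²) = √133 ≈ 11.53
cos θ = (m·n)/(|m||n|) = -36/(14.07·11.53) ≈ -0.2218
θ = arccos(-0.2218) ≈ 102.8°

102.8°


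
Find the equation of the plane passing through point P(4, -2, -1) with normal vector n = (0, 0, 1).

The plane through P with normal n = (a, b, c) satisfies n·(r - P) = 0,
i.e. ax + by + cz = a·x₀ + b·y₀ + c·z₀.
d = 0·4 + 0·(-2) + 1·(-1)
  = 0 + 0 - 1
  = -1
Equation: z = -1

z = -1


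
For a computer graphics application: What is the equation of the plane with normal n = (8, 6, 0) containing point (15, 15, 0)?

The plane through P with normal n = (a, b, c) satisfies n·(r - P) = 0,
i.e. ax + by + cz = a·x₀ + b·y₀ + c·z₀.
d = 8·15 + 6·15 + 0·0
  = 120 + 90 + 0
  = 210
Equation: 8x + 6y = 210

8x + 6y = 210


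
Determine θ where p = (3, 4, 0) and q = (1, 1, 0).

p·q = 3·1 + 4·1 + 0·0 = 3 + 4 + 0 = 7
|p| = √(3² + 4² + 0²) = √25 ≈ 5
|q| = √(1² + 1² + 0²) = √2 ≈ 1.414
cos θ = (p·q)/(|p||q|) = 7/(5·1.414) ≈ 0.9899
θ = arccos(0.9899) ≈ 8.13°

8.13°


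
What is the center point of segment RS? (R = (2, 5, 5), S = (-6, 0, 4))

M = ((x₁+x₂)/2, (y₁+y₂)/2, (z₁+z₂)/2)
  = ((2 - 6)/2, (5 + 0)/2, (5 + 4)/2)
  = (-4/2, 5/2, 9/2)
  = (-2, 2.5, 4.5)

(-2, 2.5, 4.5)


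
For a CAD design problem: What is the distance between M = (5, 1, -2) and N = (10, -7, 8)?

d = √[(x₂-x₁)² + (y₂-y₁)² + (z₂-z₁)²]
  = √[5² + (-8)² + 10²]
  = √[25 + 64 + 100]
  = √189
  ≈ 13.75

13.75


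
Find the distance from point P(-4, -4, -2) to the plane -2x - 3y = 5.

distance = |a·x₀ + b·y₀ + c·z₀ - d| / √(a² + b² + c²)
  = |(-2)·(-4) + (-3)·(-4) + 0·(-2) - 5| / √((-2)² + (-3)² + 0²)
  = |8 + 12 + 0 - 5| / √(4 + 9 + 0)
  = |15| / √13
  = 15 / 3.606
  ≈ 4.16

4.16


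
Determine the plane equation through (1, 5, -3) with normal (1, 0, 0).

The plane through P with normal n = (a, b, c) satisfies n·(r - P) = 0,
i.e. ax + by + cz = a·x₀ + b·y₀ + c·z₀.
d = 1·1 + 0·5 + 0·(-3)
  = 1 + 0 + 0
  = 1
Equation: x = 1

x = 1


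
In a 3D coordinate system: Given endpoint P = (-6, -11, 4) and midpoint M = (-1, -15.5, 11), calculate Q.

Q = 2M - P
  = (2·(-1) - (-6), 2·(-15.5) - (-11), 2·11 - 4)
  = (-2 + 6, -31 + 11, 22 - 4)
  = (4, -20, 18)

(4, -20, 18)


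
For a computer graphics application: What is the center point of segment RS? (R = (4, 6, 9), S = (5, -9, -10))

M = ((x₁+x₂)/2, (y₁+y₂)/2, (z₁+z₂)/2)
  = ((4 + 5)/2, (6 - 9)/2, (9 - 10)/2)
  = (9/2, -3/2, -1/2)
  = (4.5, -1.5, -0.5)

(4.5, -1.5, -0.5)


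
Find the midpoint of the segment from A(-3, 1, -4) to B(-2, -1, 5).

M = ((x₁+x₂)/2, (y₁+y₂)/2, (z₁+z₂)/2)
  = ((-3 - 2)/2, (1 - 1)/2, (-4 + 5)/2)
  = (-5/2, 0/2, 1/2)
  = (-2.5, 0, 0.5)

(-2.5, 0, 0.5)


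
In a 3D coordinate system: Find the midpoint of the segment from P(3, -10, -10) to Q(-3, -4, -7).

M = ((x₁+x₂)/2, (y₁+y₂)/2, (z₁+z₂)/2)
  = ((3 - 3)/2, (-10 - 4)/2, (-10 - 7)/2)
  = (0/2, -14/2, -17/2)
  = (0, -7, -8.5)

(0, -7, -8.5)


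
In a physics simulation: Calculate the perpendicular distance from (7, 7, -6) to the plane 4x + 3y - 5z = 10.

distance = |a·x₀ + b·y₀ + c·z₀ - d| / √(a² + b² + c²)
  = |4·7 + 3·7 + (-5)·(-6) - 10| / √(4² + 3² + (-5)²)
  = |28 + 21 + 30 - 10| / √(16 + 9 + 25)
  = |69| / √50
  = 69 / 7.071
  ≈ 9.758

9.758


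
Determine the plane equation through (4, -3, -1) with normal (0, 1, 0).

The plane through P with normal n = (a, b, c) satisfies n·(r - P) = 0,
i.e. ax + by + cz = a·x₀ + b·y₀ + c·z₀.
d = 0·4 + 1·(-3) + 0·(-1)
  = 0 - 3 + 0
  = -3
Equation: y = -3

y = -3


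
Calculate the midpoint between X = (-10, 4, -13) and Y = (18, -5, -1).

M = ((x₁+x₂)/2, (y₁+y₂)/2, (z₁+z₂)/2)
  = ((-10 + 18)/2, (4 - 5)/2, (-13 - 1)/2)
  = (8/2, -1/2, -14/2)
  = (4, -0.5, -7)

(4, -0.5, -7)


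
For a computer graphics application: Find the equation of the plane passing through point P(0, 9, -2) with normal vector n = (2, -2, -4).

The plane through P with normal n = (a, b, c) satisfies n·(r - P) = 0,
i.e. ax + by + cz = a·x₀ + b·y₀ + c·z₀.
d = 2·0 + (-2)·9 + (-4)·(-2)
  = 0 - 18 + 8
  = -10
Equation: 2x - 2y - 4z = -10

2x - 2y - 4z = -10


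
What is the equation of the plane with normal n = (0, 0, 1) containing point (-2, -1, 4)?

The plane through P with normal n = (a, b, c) satisfies n·(r - P) = 0,
i.e. ax + by + cz = a·x₀ + b·y₀ + c·z₀.
d = 0·(-2) + 0·(-1) + 1·4
  = 0 + 0 + 4
  = 4
Equation: z = 4

z = 4


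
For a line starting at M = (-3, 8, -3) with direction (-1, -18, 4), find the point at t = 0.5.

P(t) = M + t·d
  = (-3 + (-1)·0.5, 8 + (-18)·0.5, -3 + 4·0.5)
  = (-3 - 0.5, 8 - 9, -3 + 2)
  = (-3.5, -1, -1)

(-3.5, -1, -1)


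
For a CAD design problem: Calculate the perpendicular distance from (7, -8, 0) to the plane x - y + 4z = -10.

distance = |a·x₀ + b·y₀ + c·z₀ - d| / √(a² + b² + c²)
  = |1·7 + (-1)·(-8) + 4·0 - (-10)| / √(1² + (-1)² + 4²)
  = |7 + 8 + 0 + 10| / √(1 + 1 + 16)
  = |25| / √18
  = 25 / 4.243
  ≈ 5.893

5.893


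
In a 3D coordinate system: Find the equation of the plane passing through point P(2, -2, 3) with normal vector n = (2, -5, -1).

The plane through P with normal n = (a, b, c) satisfies n·(r - P) = 0,
i.e. ax + by + cz = a·x₀ + b·y₀ + c·z₀.
d = 2·2 + (-5)·(-2) + (-1)·3
  = 4 + 10 - 3
  = 11
Equation: 2x - 5y - z = 11

2x - 5y - z = 11


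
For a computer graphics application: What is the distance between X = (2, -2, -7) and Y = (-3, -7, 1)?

d = √[(x₂-x₁)² + (y₂-y₁)² + (z₂-z₁)²]
  = √[(-5)² + (-5)² + 8²]
  = √[25 + 25 + 64]
  = √114
  ≈ 10.68

10.68


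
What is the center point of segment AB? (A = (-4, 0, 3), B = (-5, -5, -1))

M = ((x₁+x₂)/2, (y₁+y₂)/2, (z₁+z₂)/2)
  = ((-4 - 5)/2, (0 - 5)/2, (3 - 1)/2)
  = (-9/2, -5/2, 2/2)
  = (-4.5, -2.5, 1)

(-4.5, -2.5, 1)


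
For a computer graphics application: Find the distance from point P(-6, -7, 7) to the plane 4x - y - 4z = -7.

distance = |a·x₀ + b·y₀ + c·z₀ - d| / √(a² + b² + c²)
  = |4·(-6) + (-1)·(-7) + (-4)·7 - (-7)| / √(4² + (-1)² + (-4)²)
  = |-24 + 7 - 28 + 7| / √(16 + 1 + 16)
  = |-38| / √33
  = 38 / 5.745
  ≈ 6.615

6.615


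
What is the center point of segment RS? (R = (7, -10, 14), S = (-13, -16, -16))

M = ((x₁+x₂)/2, (y₁+y₂)/2, (z₁+z₂)/2)
  = ((7 - 13)/2, (-10 - 16)/2, (14 - 16)/2)
  = (-6/2, -26/2, -2/2)
  = (-3, -13, -1)

(-3, -13, -1)


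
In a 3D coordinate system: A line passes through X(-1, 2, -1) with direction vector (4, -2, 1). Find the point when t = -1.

P(t) = X + t·d
  = (-1 + 4·(-1), 2 + (-2)·(-1), -1 + 1·(-1))
  = (-1 - 4, 2 + 2, -1 - 1)
  = (-5, 4, -2)

(-5, 4, -2)


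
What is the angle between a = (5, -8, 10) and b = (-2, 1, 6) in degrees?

a·b = 5·(-2) + (-8)·1 + 10·6 = -10 - 8 + 60 = 42
|a| = √(5² + (-8)² + 10²) = √189 ≈ 13.75
|b| = √((-2)² + 1² + 6²) = √41 ≈ 6.403
cos θ = (a·b)/(|a||b|) = 42/(13.75·6.403) ≈ 0.4771
θ = arccos(0.4771) ≈ 61.5°

61.5°


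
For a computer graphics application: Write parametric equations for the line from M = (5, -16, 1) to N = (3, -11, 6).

Direction vector d = N - M = (3 - 5, -11 + 16, 6 - 1) = (-2, 5, 5)
Parametric form r = M + t·d:
x = 5 - 2t, y = -16 + 5t, z = 1 + 5t

x = 5 - 2t, y = -16 + 5t, z = 1 + 5t


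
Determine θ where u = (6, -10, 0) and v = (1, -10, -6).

u·v = 6·1 + (-10)·(-10) + 0·(-6) = 6 + 100 + 0 = 106
|u| = √(6² + (-10)² + 0²) = √136 ≈ 11.66
|v| = √(1² + (-10)² + (-6)²) = √137 ≈ 11.7
cos θ = (u·v)/(|u||v|) = 106/(11.66·11.7) ≈ 0.7766
θ = arccos(0.7766) ≈ 39.05°

39.05°


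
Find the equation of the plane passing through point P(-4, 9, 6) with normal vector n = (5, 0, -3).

The plane through P with normal n = (a, b, c) satisfies n·(r - P) = 0,
i.e. ax + by + cz = a·x₀ + b·y₀ + c·z₀.
d = 5·(-4) + 0·9 + (-3)·6
  = -20 + 0 - 18
  = -38
Equation: 5x - 3z = -38

5x - 3z = -38


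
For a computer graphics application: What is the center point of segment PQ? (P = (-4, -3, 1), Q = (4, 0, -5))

M = ((x₁+x₂)/2, (y₁+y₂)/2, (z₁+z₂)/2)
  = ((-4 + 4)/2, (-3 + 0)/2, (1 - 5)/2)
  = (0/2, -3/2, -4/2)
  = (0, -1.5, -2)

(0, -1.5, -2)


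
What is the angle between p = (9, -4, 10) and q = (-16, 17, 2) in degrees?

p·q = 9·(-16) + (-4)·17 + 10·2 = -144 - 68 + 20 = -192
|p| = √(9² + (-4)² + 10²) = √197 ≈ 14.04
|q| = √((-16)² + 17² + 2²) = √549 ≈ 23.43
cos θ = (p·q)/(|p||q|) = -192/(14.04·23.43) ≈ -0.5838
θ = arccos(-0.5838) ≈ 125.7°

125.7°


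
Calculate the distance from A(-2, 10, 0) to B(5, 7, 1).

d = √[(x₂-x₁)² + (y₂-y₁)² + (z₂-z₁)²]
  = √[7² + (-3)² + 1²]
  = √[49 + 9 + 1]
  = √59
  ≈ 7.681

7.681


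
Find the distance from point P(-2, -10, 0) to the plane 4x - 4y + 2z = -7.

distance = |a·x₀ + b·y₀ + c·z₀ - d| / √(a² + b² + c²)
  = |4·(-2) + (-4)·(-10) + 2·0 - (-7)| / √(4² + (-4)² + 2²)
  = |-8 + 40 + 0 + 7| / √(16 + 16 + 4)
  = |39| / √36
  = 39 / 6
  ≈ 6.5

6.5


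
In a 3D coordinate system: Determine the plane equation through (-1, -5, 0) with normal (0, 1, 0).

The plane through P with normal n = (a, b, c) satisfies n·(r - P) = 0,
i.e. ax + by + cz = a·x₀ + b·y₀ + c·z₀.
d = 0·(-1) + 1·(-5) + 0·0
  = 0 - 5 + 0
  = -5
Equation: y = -5

y = -5


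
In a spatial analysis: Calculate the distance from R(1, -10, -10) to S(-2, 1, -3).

d = √[(x₂-x₁)² + (y₂-y₁)² + (z₂-z₁)²]
  = √[(-3)² + 11² + 7²]
  = √[9 + 121 + 49]
  = √179
  ≈ 13.38

13.38


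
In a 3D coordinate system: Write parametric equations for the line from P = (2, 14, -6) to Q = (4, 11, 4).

Direction vector d = Q - P = (4 - 2, 11 - 14, 4 + 6) = (2, -3, 10)
Parametric form r = P + t·d:
x = 2 + 2t, y = 14 - 3t, z = -6 + 10t

x = 2 + 2t, y = 14 - 3t, z = -6 + 10t


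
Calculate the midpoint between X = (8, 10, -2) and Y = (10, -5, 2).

M = ((x₁+x₂)/2, (y₁+y₂)/2, (z₁+z₂)/2)
  = ((8 + 10)/2, (10 - 5)/2, (-2 + 2)/2)
  = (18/2, 5/2, 0/2)
  = (9, 2.5, 0)

(9, 2.5, 0)


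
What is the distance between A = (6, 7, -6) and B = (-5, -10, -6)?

d = √[(x₂-x₁)² + (y₂-y₁)² + (z₂-z₁)²]
  = √[(-11)² + (-17)² + 0²]
  = √[121 + 289 + 0]
  = √410
  ≈ 20.25

20.25


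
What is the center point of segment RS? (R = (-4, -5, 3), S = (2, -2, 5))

M = ((x₁+x₂)/2, (y₁+y₂)/2, (z₁+z₂)/2)
  = ((-4 + 2)/2, (-5 - 2)/2, (3 + 5)/2)
  = (-2/2, -7/2, 8/2)
  = (-1, -3.5, 4)

(-1, -3.5, 4)


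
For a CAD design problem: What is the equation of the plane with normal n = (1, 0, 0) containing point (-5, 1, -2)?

The plane through P with normal n = (a, b, c) satisfies n·(r - P) = 0,
i.e. ax + by + cz = a·x₀ + b·y₀ + c·z₀.
d = 1·(-5) + 0·1 + 0·(-2)
  = -5 + 0 + 0
  = -5
Equation: x = -5

x = -5


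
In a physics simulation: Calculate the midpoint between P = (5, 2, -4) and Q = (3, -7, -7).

M = ((x₁+x₂)/2, (y₁+y₂)/2, (z₁+z₂)/2)
  = ((5 + 3)/2, (2 - 7)/2, (-4 - 7)/2)
  = (8/2, -5/2, -11/2)
  = (4, -2.5, -5.5)

(4, -2.5, -5.5)


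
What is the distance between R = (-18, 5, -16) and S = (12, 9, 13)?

d = √[(x₂-x₁)² + (y₂-y₁)² + (z₂-z₁)²]
  = √[30² + 4² + 29²]
  = √[900 + 16 + 841]
  = √1757
  ≈ 41.92

41.92


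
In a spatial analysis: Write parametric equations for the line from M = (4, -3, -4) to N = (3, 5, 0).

Direction vector d = N - M = (3 - 4, 5 + 3, 0 + 4) = (-1, 8, 4)
Parametric form r = M + t·d:
x = 4 - t, y = -3 + 8t, z = -4 + 4t

x = 4 - t, y = -3 + 8t, z = -4 + 4t


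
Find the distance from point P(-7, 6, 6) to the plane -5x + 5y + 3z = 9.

distance = |a·x₀ + b·y₀ + c·z₀ - d| / √(a² + b² + c²)
  = |(-5)·(-7) + 5·6 + 3·6 - 9| / √((-5)² + 5² + 3²)
  = |35 + 30 + 18 - 9| / √(25 + 25 + 9)
  = |74| / √59
  = 74 / 7.681
  ≈ 9.634

9.634


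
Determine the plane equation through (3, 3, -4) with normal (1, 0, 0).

The plane through P with normal n = (a, b, c) satisfies n·(r - P) = 0,
i.e. ax + by + cz = a·x₀ + b·y₀ + c·z₀.
d = 1·3 + 0·3 + 0·(-4)
  = 3 + 0 + 0
  = 3
Equation: x = 3

x = 3


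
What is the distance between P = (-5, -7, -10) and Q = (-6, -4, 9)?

d = √[(x₂-x₁)² + (y₂-y₁)² + (z₂-z₁)²]
  = √[(-1)² + 3² + 19²]
  = √[1 + 9 + 361]
  = √371
  ≈ 19.26

19.26


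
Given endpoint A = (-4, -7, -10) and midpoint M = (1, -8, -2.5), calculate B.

B = 2M - A
  = (2·1 - (-4), 2·(-8) - (-7), 2·(-2.5) - (-10))
  = (2 + 4, -16 + 7, -5 + 10)
  = (6, -9, 5)

(6, -9, 5)


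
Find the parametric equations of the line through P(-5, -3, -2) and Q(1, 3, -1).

Direction vector d = Q - P = (1 + 5, 3 + 3, -1 + 2) = (6, 6, 1)
Parametric form r = P + t·d:
x = -5 + 6t, y = -3 + 6t, z = -2 + t

x = -5 + 6t, y = -3 + 6t, z = -2 + t


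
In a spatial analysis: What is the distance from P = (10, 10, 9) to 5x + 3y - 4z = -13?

distance = |a·x₀ + b·y₀ + c·z₀ - d| / √(a² + b² + c²)
  = |5·10 + 3·10 + (-4)·9 - (-13)| / √(5² + 3² + (-4)²)
  = |50 + 30 - 36 + 13| / √(25 + 9 + 16)
  = |57| / √50
  = 57 / 7.071
  ≈ 8.061

8.061


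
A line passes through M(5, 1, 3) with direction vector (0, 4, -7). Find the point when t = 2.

P(t) = M + t·d
  = (5 + 0·2, 1 + 4·2, 3 + (-7)·2)
  = (5 + 0, 1 + 8, 3 - 14)
  = (5, 9, -11)

(5, 9, -11)


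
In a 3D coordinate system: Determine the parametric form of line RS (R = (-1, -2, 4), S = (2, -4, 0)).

Direction vector d = S - R = (2 + 1, -4 + 2, 0 - 4) = (3, -2, -4)
Parametric form r = R + t·d:
x = -1 + 3t, y = -2 - 2t, z = 4 - 4t

x = -1 + 3t, y = -2 - 2t, z = 4 - 4t


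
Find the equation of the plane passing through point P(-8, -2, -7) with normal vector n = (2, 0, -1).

The plane through P with normal n = (a, b, c) satisfies n·(r - P) = 0,
i.e. ax + by + cz = a·x₀ + b·y₀ + c·z₀.
d = 2·(-8) + 0·(-2) + (-1)·(-7)
  = -16 + 0 + 7
  = -9
Equation: 2x - z = -9

2x - z = -9


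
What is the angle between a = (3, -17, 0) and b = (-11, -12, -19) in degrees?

a·b = 3·(-11) + (-17)·(-12) + 0·(-19) = -33 + 204 + 0 = 171
|a| = √(3² + (-17)² + 0²) = √298 ≈ 17.26
|b| = √((-11)² + (-12)² + (-19)²) = √626 ≈ 25.02
cos θ = (a·b)/(|a||b|) = 171/(17.26·25.02) ≈ 0.3959
θ = arccos(0.3959) ≈ 66.68°

66.68°


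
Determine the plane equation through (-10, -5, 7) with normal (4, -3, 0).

The plane through P with normal n = (a, b, c) satisfies n·(r - P) = 0,
i.e. ax + by + cz = a·x₀ + b·y₀ + c·z₀.
d = 4·(-10) + (-3)·(-5) + 0·7
  = -40 + 15 + 0
  = -25
Equation: 4x - 3y = -25

4x - 3y = -25


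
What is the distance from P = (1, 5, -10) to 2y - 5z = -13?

distance = |a·x₀ + b·y₀ + c·z₀ - d| / √(a² + b² + c²)
  = |0·1 + 2·5 + (-5)·(-10) - (-13)| / √(0² + 2² + (-5)²)
  = |0 + 10 + 50 + 13| / √(0 + 4 + 25)
  = |73| / √29
  = 73 / 5.385
  ≈ 13.56

13.56


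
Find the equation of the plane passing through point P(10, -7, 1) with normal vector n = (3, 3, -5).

The plane through P with normal n = (a, b, c) satisfies n·(r - P) = 0,
i.e. ax + by + cz = a·x₀ + b·y₀ + c·z₀.
d = 3·10 + 3·(-7) + (-5)·1
  = 30 - 21 - 5
  = 4
Equation: 3x + 3y - 5z = 4

3x + 3y - 5z = 4


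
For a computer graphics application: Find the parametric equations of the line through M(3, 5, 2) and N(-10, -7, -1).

Direction vector d = N - M = (-10 - 3, -7 - 5, -1 - 2) = (-13, -12, -3)
Parametric form r = M + t·d:
x = 3 - 13t, y = 5 - 12t, z = 2 - 3t

x = 3 - 13t, y = 5 - 12t, z = 2 - 3t


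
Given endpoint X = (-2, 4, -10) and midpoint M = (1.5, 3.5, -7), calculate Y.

Y = 2M - X
  = (2·1.5 - (-2), 2·3.5 - 4, 2·(-7) - (-10))
  = (3 + 2, 7 - 4, -14 + 10)
  = (5, 3, -4)

(5, 3, -4)


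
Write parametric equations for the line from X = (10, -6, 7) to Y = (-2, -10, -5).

Direction vector d = Y - X = (-2 - 10, -10 + 6, -5 - 7) = (-12, -4, -12)
Parametric form r = X + t·d:
x = 10 - 12t, y = -6 - 4t, z = 7 - 12t

x = 10 - 12t, y = -6 - 4t, z = 7 - 12t


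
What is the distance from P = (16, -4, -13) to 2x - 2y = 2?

distance = |a·x₀ + b·y₀ + c·z₀ - d| / √(a² + b² + c²)
  = |2·16 + (-2)·(-4) + 0·(-13) - 2| / √(2² + (-2)² + 0²)
  = |32 + 8 + 0 - 2| / √(4 + 4 + 0)
  = |38| / √8
  = 38 / 2.828
  ≈ 13.44

13.44


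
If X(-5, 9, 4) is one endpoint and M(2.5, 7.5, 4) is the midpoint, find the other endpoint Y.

Y = 2M - X
  = (2·2.5 - (-5), 2·7.5 - 9, 2·4 - 4)
  = (5 + 5, 15 - 9, 8 - 4)
  = (10, 6, 4)

(10, 6, 4)


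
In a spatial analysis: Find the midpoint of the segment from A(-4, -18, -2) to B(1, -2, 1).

M = ((x₁+x₂)/2, (y₁+y₂)/2, (z₁+z₂)/2)
  = ((-4 + 1)/2, (-18 - 2)/2, (-2 + 1)/2)
  = (-3/2, -20/2, -1/2)
  = (-1.5, -10, -0.5)

(-1.5, -10, -0.5)


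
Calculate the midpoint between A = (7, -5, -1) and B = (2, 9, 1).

M = ((x₁+x₂)/2, (y₁+y₂)/2, (z₁+z₂)/2)
  = ((7 + 2)/2, (-5 + 9)/2, (-1 + 1)/2)
  = (9/2, 4/2, 0/2)
  = (4.5, 2, 0)

(4.5, 2, 0)


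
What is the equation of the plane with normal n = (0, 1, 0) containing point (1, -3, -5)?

The plane through P with normal n = (a, b, c) satisfies n·(r - P) = 0,
i.e. ax + by + cz = a·x₀ + b·y₀ + c·z₀.
d = 0·1 + 1·(-3) + 0·(-5)
  = 0 - 3 + 0
  = -3
Equation: y = -3

y = -3


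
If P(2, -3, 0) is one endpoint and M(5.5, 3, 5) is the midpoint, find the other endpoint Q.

Q = 2M - P
  = (2·5.5 - 2, 2·3 - (-3), 2·5 - 0)
  = (11 - 2, 6 + 3, 10 + 0)
  = (9, 9, 10)

(9, 9, 10)


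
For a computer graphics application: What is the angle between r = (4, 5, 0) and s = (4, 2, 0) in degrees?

r·s = 4·4 + 5·2 + 0·0 = 16 + 10 + 0 = 26
|r| = √(4² + 5² + 0²) = √41 ≈ 6.403
|s| = √(4² + 2² + 0²) = √20 ≈ 4.472
cos θ = (r·s)/(|r||s|) = 26/(6.403·4.472) ≈ 0.908
θ = arccos(0.908) ≈ 24.78°

24.78°


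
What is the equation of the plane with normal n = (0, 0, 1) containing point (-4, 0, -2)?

The plane through P with normal n = (a, b, c) satisfies n·(r - P) = 0,
i.e. ax + by + cz = a·x₀ + b·y₀ + c·z₀.
d = 0·(-4) + 0·0 + 1·(-2)
  = 0 + 0 - 2
  = -2
Equation: z = -2

z = -2


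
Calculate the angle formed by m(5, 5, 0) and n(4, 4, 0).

m·n = 5·4 + 5·4 + 0·0 = 20 + 20 + 0 = 40
|m| = √(5² + 5² + 0²) = √50 ≈ 7.071
|n| = √(4² + 4² + 0²) = √32 ≈ 5.657
cos θ = (m·n)/(|m||n|) = 40/(7.071·5.657) ≈ 1
θ = arccos(1) ≈ 0°

0°


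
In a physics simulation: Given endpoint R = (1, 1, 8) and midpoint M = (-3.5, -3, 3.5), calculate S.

S = 2M - R
  = (2·(-3.5) - 1, 2·(-3) - 1, 2·3.5 - 8)
  = (-7 - 1, -6 - 1, 7 - 8)
  = (-8, -7, -1)

(-8, -7, -1)


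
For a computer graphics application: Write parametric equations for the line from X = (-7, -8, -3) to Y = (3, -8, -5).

Direction vector d = Y - X = (3 + 7, -8 + 8, -5 + 3) = (10, 0, -2)
Parametric form r = X + t·d:
x = -7 + 10t, y = -8, z = -3 - 2t

x = -7 + 10t, y = -8, z = -3 - 2t


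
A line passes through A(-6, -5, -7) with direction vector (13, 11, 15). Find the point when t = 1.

P(t) = A + t·d
  = (-6 + 13·1, -5 + 11·1, -7 + 15·1)
  = (-6 + 13, -5 + 11, -7 + 15)
  = (7, 6, 8)

(7, 6, 8)
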